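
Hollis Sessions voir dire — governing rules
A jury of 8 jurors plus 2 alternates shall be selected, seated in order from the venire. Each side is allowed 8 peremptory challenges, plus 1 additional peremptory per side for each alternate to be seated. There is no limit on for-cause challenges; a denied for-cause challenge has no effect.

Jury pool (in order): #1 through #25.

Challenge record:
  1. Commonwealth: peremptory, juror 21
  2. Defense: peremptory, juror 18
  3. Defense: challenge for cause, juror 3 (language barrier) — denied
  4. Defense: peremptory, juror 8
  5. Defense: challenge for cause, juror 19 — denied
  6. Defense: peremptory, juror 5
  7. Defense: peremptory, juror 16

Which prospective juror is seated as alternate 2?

Removed: #5, #8, #16, #18, #21. (#3, #19 stay — for-cause denied.)
Seating in order: seats 1–8 → #1, #2, #3, #4, #6, #7, #9, #10; alternates → #11, #12.
So alternate 2 is #12.

12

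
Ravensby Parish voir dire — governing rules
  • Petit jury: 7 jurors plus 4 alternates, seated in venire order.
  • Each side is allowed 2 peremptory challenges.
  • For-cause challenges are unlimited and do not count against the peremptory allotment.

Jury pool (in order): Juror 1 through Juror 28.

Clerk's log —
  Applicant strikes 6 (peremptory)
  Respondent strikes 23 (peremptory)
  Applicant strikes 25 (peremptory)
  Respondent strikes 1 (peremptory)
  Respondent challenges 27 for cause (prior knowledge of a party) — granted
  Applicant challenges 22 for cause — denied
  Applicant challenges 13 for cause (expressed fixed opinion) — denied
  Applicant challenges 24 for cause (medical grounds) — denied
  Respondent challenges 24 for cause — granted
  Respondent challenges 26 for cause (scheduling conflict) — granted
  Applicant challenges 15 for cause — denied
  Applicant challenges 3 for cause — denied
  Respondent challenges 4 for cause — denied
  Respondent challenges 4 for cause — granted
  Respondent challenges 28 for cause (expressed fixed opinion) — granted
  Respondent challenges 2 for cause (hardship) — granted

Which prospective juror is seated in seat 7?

11

Removed: #1, #2, #4, #6, #23, #24, #25, #26, #27, #28. (#3, #13, #15, #22 stay — for-cause denied.)
Filling seats in venire order through position 7: #3, #5, #7, #8, #9, #10, #11.
So seat 7 is #11.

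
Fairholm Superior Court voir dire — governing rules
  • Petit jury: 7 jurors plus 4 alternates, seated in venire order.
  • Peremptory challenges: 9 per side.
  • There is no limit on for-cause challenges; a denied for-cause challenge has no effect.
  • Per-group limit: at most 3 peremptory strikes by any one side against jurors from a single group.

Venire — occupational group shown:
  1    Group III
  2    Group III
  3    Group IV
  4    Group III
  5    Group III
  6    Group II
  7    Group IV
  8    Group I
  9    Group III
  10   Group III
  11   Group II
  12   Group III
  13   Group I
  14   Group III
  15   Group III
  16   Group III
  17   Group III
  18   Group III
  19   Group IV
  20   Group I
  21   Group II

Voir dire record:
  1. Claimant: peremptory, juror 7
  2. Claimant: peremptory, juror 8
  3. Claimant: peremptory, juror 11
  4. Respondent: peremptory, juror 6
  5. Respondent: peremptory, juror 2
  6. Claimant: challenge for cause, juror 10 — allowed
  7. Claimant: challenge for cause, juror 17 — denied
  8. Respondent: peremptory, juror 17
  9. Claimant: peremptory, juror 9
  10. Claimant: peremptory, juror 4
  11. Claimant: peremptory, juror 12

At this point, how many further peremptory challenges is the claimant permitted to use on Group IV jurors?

2

Claimant peremptories so far: #7, #8, #11, #9, #4, #12 — 6 of 9 used, 3 left overall.
Against Group IV: #7 — 1 used; per-group cap 3 leaves 2.
Binding limit: min(3, 2) = 2.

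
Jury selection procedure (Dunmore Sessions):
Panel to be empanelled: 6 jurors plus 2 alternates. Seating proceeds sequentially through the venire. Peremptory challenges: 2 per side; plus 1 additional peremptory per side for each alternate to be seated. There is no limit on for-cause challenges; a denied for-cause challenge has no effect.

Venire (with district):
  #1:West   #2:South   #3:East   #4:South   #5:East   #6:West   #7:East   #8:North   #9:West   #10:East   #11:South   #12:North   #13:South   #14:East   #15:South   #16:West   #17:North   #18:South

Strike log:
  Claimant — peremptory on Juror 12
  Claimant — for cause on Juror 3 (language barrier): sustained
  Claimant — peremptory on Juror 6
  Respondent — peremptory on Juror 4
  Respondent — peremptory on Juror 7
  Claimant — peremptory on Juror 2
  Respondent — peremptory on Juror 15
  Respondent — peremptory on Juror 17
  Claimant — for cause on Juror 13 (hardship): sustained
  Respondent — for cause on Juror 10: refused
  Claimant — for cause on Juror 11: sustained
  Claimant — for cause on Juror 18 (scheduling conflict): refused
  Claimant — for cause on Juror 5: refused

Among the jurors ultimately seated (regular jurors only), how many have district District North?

Removed: #2, #3, #4, #6, #7, #11, #12, #13, #15, #17.
Seated jurors 1–6: #1, #5, #8, #9, #10, #14 (alternates #16, #18 not counted).
Of those, in District North: #8 → 1.

1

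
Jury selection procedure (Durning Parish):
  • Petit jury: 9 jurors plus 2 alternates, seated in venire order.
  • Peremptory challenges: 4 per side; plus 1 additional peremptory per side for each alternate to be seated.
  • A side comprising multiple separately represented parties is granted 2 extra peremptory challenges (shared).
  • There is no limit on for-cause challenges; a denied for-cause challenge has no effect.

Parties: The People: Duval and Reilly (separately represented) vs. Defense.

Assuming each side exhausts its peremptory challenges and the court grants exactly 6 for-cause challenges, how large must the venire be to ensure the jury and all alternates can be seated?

31

Seats to fill: 9 + 2 alternates = 11.
Peremptories — The People: 4 + 1×2 + 2 = 8; Defense: 4 + 1×2 = 6; total 14.
For-cause removals: 6.
Minimum venire: 11 + 14 + 6 = 31.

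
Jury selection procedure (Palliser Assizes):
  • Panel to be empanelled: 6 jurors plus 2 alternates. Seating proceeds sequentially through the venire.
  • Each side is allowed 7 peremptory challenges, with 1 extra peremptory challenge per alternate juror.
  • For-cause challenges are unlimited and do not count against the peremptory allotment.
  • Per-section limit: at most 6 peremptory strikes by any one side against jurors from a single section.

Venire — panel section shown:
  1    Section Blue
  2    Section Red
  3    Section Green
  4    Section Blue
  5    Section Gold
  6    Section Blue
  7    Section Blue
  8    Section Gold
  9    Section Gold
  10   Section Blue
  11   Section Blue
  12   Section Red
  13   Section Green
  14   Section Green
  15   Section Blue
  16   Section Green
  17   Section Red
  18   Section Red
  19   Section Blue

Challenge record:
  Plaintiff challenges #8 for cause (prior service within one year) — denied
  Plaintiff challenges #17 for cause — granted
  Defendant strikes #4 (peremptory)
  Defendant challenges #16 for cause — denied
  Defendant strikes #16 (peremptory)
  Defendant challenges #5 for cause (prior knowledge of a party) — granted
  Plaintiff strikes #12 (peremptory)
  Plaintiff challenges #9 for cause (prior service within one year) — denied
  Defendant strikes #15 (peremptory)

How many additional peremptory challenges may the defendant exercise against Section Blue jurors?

4

Defendant peremptories so far: #4, #16, #15 — 3 of 9 used, 6 left overall.
Against Section Blue: #4, #15 — 2 used; per-section cap 6 leaves 4.
Binding limit: min(6, 4) = 4.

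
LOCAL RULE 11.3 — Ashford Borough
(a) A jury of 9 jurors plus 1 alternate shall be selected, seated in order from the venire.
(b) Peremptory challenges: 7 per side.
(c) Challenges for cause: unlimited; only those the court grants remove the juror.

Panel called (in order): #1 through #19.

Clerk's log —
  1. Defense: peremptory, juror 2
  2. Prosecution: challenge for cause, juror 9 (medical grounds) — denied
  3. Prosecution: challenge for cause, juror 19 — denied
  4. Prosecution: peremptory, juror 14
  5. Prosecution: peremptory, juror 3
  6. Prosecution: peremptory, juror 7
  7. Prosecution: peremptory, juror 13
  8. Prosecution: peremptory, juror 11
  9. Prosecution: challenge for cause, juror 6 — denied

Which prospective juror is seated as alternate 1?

Removed: #2, #3, #7, #11, #13, #14. (#6, #9, #19 stay — for-cause denied.)
Filling seats in venire order through position 10: #1, #4, #5, #6, #8, #9, #10, #12, #15, #16.
So alternate 1 is #16.

16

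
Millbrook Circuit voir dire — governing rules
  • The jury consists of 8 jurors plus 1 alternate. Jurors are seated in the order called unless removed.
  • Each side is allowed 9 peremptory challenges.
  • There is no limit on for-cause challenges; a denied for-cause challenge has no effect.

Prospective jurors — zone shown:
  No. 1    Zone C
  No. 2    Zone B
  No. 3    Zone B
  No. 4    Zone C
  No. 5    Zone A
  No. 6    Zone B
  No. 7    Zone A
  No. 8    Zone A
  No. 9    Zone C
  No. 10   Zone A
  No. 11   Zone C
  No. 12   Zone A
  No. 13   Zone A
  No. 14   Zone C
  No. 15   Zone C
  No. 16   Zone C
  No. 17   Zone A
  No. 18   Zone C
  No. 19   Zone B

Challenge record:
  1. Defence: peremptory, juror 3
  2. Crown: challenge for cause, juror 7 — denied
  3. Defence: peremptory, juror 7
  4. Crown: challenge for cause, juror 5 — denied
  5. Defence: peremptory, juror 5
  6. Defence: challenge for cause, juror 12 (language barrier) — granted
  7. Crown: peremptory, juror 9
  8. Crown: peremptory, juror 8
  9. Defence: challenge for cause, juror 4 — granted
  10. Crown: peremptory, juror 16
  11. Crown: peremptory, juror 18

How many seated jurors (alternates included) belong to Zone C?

4

Removed: #3, #4, #5, #7, #8, #9, #12, #16, #18.
Seated (9 incl. alternates): #1, #2, #6, #10, #11, #13, #14, #15, #17.
Of those, in Zone C: #1, #11, #14, #15 → 4.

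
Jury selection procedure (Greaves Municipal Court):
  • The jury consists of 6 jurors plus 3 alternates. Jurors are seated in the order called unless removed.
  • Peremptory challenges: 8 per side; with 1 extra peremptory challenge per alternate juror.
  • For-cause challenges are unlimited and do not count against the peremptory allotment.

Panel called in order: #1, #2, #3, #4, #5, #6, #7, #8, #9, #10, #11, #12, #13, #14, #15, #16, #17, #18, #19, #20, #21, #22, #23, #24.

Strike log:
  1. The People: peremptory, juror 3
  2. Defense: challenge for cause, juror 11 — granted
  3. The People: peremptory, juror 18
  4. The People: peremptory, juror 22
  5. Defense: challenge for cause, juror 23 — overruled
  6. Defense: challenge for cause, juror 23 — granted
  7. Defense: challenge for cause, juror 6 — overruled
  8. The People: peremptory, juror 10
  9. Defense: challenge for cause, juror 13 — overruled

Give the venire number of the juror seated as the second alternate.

Removed: #3, #10, #11, #18, #22, #23. (#6, #13 stay — for-cause denied.)
Seating in order: seats 1–6 → #1, #2, #4, #5, #6, #7; alternates → #8, #9, #12.
So alternate 2 is #9.

9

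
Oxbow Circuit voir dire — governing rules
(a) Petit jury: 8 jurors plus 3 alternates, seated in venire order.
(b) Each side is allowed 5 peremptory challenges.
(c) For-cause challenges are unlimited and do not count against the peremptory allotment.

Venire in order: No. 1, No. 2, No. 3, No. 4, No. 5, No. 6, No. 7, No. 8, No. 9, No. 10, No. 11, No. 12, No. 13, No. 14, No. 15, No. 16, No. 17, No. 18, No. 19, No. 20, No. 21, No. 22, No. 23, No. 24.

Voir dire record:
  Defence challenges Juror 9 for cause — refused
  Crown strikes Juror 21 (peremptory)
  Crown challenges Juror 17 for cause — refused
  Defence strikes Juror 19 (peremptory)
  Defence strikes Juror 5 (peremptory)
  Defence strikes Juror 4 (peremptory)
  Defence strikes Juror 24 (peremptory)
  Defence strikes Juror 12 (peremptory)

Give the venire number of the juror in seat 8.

10

Removed: #4, #5, #12, #19, #21, #24. (#9, #17 stay — for-cause denied.)
Seating in order: seats 1–8 → #1, #2, #3, #6, #7, #8, #9, #10; alternates → #11, #13, #14.
So seat 8 is #10.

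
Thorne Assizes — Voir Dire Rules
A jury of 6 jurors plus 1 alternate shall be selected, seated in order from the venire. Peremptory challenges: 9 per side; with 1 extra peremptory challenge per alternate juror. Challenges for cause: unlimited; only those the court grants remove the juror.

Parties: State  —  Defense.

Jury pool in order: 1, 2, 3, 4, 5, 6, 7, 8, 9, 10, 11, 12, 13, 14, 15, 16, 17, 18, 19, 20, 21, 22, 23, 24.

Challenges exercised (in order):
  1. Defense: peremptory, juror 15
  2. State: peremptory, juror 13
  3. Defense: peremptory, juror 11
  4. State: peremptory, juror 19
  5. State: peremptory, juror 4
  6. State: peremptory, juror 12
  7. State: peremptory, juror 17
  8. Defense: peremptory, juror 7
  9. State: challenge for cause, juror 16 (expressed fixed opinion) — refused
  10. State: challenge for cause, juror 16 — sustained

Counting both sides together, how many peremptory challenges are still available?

12

State allotment: 9 base + 1 × 1 alternate = 10. Defense allotment: 9 base + 1 × 1 alternate = 10.
State peremptories used: #13, #19, #4, #12, #17 — 5 (for-cause on #16, #16 don't count).
Defense peremptories used: #15, #11, #7 — 3.
Remaining: (10 − 5) + (10 − 3) = 12.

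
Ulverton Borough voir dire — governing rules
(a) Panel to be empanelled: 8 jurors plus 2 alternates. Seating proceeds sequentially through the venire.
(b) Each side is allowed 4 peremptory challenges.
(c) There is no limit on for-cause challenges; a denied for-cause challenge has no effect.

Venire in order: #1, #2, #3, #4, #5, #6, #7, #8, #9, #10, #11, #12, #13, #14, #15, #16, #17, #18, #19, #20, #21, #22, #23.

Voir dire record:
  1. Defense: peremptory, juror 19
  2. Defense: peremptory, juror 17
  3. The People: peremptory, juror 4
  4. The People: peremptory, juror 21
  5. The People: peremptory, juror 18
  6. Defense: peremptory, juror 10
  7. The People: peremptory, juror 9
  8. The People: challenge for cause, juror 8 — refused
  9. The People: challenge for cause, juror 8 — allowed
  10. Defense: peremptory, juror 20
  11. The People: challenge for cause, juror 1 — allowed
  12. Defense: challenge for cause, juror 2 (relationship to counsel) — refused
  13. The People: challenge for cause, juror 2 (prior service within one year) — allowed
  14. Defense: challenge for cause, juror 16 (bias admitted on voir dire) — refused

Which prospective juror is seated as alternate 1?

Removed: #1, #2, #4, #8, #9, #10, #17, #18, #19, #20, #21. (#16 stays — for-cause denied.)
Seating in order: seats 1–8 → #3, #5, #6, #7, #11, #12, #13, #14; alternates → #15, #16.
So alternate 1 is #15.

15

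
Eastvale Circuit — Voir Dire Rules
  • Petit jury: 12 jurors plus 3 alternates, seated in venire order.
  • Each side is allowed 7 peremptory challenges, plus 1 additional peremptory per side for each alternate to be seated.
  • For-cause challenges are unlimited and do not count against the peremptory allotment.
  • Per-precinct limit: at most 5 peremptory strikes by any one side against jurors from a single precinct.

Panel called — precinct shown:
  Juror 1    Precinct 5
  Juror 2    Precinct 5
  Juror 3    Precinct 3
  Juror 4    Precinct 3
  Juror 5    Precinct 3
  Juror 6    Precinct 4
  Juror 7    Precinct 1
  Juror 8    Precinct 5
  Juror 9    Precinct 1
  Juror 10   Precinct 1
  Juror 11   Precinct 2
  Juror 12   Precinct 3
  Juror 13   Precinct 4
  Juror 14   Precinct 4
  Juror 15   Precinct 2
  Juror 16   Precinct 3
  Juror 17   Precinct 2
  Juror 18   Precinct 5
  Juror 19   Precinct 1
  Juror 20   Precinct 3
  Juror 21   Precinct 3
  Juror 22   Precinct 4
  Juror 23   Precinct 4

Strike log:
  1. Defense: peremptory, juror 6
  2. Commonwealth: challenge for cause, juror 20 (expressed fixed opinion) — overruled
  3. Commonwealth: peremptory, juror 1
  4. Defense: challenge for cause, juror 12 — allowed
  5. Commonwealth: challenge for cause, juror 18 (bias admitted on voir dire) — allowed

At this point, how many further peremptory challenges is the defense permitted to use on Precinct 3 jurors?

Defense peremptories so far: #6 — 1 of 10 used, 9 left overall.
Against Precinct 3: none yet — per-precinct cap 5 leaves 5.
Binding limit: min(9, 5) = 5.

5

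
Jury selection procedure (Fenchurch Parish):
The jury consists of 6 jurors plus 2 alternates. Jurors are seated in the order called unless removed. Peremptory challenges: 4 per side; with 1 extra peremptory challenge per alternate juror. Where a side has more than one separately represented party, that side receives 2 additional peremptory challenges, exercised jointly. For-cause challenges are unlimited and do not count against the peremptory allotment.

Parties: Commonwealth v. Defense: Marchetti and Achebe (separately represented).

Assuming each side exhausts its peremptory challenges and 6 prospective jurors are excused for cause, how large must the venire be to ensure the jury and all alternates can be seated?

Seats to fill: 6 + 2 alternates = 8.
Peremptories — Commonwealth: 4 + 1×2 = 6; Defense: 4 + 1×2 + 2 = 8; total 14.
For-cause removals: 6.
Minimum venire: 8 + 14 + 6 = 28.

28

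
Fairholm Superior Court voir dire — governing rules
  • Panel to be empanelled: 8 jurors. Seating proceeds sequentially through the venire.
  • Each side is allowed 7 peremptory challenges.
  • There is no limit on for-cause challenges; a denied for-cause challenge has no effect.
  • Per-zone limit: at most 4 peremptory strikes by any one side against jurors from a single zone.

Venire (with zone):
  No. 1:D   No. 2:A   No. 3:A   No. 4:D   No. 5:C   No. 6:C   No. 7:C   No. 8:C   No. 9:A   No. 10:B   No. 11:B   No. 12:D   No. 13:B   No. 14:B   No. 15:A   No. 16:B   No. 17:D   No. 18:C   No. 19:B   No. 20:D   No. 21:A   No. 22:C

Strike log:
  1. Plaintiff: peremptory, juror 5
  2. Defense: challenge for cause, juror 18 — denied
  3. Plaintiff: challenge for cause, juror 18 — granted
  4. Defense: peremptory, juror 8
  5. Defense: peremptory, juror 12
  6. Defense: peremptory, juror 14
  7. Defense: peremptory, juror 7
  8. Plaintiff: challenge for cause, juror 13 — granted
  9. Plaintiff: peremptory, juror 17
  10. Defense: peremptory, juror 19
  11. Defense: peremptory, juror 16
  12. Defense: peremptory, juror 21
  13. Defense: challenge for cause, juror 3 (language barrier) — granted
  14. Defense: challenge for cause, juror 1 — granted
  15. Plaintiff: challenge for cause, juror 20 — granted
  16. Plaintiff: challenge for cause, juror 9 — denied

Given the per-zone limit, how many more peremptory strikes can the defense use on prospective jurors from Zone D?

0

Defense peremptories so far: #8, #12, #14, #7, #19, #16, #21 — 7 of 7 used, 0 left overall.
Against Zone D: #12 — 1 used; per-zone cap 4 leaves 3.
Binding limit: min(0, 3) = 0.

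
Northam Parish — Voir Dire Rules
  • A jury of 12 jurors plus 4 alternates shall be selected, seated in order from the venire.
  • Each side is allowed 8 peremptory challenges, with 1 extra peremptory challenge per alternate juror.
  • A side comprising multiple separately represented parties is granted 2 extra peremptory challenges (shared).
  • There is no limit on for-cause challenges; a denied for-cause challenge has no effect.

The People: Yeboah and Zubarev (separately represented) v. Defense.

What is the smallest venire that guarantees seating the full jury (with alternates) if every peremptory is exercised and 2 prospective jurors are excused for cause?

Seats to fill: 12 + 4 alternates = 16.
Peremptories — The People: 8 + 1×4 + 2 = 14; Defense: 8 + 1×4 = 12; total 26.
For-cause removals: 2.
Minimum venire: 16 + 26 + 2 = 44.

44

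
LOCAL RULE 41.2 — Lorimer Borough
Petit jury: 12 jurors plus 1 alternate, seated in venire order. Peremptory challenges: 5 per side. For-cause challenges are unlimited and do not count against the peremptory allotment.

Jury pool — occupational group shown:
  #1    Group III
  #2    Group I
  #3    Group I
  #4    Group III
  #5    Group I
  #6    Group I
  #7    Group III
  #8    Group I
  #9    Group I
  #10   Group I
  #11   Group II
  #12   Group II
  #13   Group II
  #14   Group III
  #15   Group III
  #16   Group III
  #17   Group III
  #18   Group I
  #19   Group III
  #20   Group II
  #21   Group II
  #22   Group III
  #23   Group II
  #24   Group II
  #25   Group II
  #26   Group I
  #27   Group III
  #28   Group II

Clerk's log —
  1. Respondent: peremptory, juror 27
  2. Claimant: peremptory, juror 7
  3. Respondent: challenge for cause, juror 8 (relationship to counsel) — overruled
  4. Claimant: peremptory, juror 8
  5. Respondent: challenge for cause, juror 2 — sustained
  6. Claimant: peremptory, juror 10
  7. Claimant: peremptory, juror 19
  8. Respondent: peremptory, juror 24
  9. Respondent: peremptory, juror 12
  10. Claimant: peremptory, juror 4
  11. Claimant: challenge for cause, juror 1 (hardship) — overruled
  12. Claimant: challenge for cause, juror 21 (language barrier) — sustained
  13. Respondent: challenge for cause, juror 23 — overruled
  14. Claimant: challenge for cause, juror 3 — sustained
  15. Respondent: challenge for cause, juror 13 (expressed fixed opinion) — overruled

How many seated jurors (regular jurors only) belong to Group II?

Removed: #2, #3, #4, #7, #8, #10, #12, #19, #21, #24, #27.
Seated jurors 1–12: #1, #5, #6, #9, #11, #13, #14, #15, #16, #17, #18, #20 (alternates #22 not counted).
Of those, in Group II: #11, #13, #20 → 3.

3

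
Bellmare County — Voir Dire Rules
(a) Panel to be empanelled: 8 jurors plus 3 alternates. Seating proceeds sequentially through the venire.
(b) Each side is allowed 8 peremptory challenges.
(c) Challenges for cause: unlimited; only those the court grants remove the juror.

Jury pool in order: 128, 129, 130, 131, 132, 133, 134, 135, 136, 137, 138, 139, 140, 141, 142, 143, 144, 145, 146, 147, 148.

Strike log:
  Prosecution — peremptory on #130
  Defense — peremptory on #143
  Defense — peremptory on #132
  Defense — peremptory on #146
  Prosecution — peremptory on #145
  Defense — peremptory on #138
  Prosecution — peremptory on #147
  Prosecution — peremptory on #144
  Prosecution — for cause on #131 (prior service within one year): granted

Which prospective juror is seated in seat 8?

Removed: #130, #131, #132, #138, #143, #144, #145, #146, #147.
Filling seats in venire order through position 8: #128, #129, #133, #134, #135, #136, #137, #139.
So seat 8 is #139.

139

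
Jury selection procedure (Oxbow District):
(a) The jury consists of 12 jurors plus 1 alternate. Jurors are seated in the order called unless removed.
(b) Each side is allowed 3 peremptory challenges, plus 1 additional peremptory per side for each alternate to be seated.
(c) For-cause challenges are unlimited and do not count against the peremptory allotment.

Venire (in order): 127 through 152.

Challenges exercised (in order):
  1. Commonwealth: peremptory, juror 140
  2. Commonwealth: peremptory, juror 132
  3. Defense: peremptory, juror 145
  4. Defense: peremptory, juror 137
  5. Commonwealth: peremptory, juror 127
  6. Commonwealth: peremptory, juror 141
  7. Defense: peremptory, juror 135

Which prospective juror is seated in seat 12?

Removed: #127, #132, #135, #137, #140, #141, #145.
Seating in order: seats 1–12 → #128, #129, #130, #131, #133, #134, #136, #138, #139, #142, #143, #144; alternates → #146.
So seat 12 is #144.

144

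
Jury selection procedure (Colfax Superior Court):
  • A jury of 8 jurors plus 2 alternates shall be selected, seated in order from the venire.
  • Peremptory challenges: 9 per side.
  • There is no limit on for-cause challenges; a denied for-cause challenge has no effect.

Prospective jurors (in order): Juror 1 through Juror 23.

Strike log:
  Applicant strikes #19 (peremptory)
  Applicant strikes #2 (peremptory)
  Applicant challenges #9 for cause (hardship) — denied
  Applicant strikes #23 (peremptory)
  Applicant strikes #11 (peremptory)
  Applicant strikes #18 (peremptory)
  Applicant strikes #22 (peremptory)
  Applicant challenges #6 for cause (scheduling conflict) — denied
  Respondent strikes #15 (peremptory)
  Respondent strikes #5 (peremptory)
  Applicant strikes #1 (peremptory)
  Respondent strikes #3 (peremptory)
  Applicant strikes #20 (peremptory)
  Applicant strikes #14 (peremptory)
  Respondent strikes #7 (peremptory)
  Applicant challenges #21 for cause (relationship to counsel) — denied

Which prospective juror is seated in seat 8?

16

Removed: #1, #2, #3, #5, #7, #11, #14, #15, #18, #19, #20, #22, #23. (#6, #9, #21 stay — for-cause denied.)
Seating in order: seats 1–8 → #4, #6, #8, #9, #10, #12, #13, #16; alternates → #17, #21.
So seat 8 is #16.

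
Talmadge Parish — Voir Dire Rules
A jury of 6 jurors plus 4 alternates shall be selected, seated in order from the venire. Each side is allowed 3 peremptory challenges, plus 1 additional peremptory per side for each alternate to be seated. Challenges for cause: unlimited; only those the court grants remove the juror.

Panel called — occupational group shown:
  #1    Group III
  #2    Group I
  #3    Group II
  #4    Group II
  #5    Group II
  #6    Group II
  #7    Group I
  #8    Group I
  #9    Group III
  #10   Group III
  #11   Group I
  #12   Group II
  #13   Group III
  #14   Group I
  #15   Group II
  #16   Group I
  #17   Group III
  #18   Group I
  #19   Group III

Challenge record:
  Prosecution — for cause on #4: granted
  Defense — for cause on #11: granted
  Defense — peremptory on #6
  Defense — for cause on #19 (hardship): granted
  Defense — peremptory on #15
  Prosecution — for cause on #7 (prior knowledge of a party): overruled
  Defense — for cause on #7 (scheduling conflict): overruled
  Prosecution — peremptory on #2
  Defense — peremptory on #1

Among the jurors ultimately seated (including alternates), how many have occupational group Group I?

Removed: #1, #2, #4, #6, #11, #15, #19.
Seated (10 incl. alternates): #3, #5, #7, #8, #9, #10, #12, #13, #14, #16.
Of those, in Group I: #7, #8, #14, #16 → 4.

4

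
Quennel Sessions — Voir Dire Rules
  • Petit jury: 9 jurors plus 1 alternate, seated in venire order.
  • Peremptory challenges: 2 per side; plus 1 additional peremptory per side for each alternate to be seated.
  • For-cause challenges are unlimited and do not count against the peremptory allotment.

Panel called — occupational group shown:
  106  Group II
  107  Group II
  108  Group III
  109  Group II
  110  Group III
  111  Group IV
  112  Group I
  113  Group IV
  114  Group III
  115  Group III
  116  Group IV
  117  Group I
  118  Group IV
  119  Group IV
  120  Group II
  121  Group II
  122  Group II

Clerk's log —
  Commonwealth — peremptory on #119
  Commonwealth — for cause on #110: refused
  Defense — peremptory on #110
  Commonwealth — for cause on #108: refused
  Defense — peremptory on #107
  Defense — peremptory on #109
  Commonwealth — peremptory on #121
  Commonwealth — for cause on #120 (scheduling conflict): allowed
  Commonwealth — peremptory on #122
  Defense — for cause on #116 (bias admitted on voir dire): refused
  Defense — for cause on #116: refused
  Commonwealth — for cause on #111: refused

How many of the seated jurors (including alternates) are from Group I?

Removed: #107, #109, #110, #119, #120, #121, #122.
Seated (10 incl. alternates): #106, #108, #111, #112, #113, #114, #115, #116, #117, #118.
Of those, in Group I: #112, #117 → 2.

2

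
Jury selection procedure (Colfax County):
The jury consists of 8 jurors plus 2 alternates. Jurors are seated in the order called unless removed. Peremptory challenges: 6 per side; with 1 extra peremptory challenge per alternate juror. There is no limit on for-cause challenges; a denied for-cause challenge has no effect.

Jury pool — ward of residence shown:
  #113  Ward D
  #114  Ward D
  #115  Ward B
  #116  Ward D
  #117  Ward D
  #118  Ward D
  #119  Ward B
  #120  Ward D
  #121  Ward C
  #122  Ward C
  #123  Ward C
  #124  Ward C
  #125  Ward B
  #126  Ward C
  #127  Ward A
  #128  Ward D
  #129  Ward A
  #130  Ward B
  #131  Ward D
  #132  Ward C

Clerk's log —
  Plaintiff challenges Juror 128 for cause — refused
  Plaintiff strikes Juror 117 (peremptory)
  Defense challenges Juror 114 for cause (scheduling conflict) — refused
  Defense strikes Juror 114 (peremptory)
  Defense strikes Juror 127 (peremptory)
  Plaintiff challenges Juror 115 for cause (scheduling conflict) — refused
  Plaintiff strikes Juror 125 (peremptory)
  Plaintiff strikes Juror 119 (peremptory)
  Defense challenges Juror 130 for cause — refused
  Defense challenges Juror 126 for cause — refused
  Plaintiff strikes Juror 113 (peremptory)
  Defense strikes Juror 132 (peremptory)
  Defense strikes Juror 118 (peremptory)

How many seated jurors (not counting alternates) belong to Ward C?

Removed: #113, #114, #117, #118, #119, #125, #127, #132.
Seated jurors 1–8: #115, #116, #120, #121, #122, #123, #124, #126 (alternates #128, #129 not counted).
Of those, in Ward C: #121, #122, #123, #124, #126 → 5.

5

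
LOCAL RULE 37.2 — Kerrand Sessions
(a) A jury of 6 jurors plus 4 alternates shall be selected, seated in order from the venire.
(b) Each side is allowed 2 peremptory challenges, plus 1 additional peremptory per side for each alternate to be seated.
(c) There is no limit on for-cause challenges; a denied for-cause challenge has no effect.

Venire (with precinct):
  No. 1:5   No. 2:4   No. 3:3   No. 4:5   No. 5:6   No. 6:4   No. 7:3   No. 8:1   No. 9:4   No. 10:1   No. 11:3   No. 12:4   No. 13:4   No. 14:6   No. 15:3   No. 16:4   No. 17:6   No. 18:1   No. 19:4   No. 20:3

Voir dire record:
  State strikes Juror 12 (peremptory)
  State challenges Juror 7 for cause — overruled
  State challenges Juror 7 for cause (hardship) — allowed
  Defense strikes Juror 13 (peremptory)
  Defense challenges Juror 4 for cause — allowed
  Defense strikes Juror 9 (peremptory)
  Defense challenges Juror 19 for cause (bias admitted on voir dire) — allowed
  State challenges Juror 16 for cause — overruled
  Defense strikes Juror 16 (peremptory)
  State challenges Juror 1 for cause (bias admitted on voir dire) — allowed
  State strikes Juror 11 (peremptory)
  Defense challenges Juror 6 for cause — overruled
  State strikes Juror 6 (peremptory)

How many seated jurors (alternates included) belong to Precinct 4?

Removed: #1, #4, #6, #7, #9, #11, #12, #13, #16, #19.
Seated (10 incl. alternates): #2, #3, #5, #8, #10, #14, #15, #17, #18, #20.
Of those, in Precinct 4: #2 → 1.

1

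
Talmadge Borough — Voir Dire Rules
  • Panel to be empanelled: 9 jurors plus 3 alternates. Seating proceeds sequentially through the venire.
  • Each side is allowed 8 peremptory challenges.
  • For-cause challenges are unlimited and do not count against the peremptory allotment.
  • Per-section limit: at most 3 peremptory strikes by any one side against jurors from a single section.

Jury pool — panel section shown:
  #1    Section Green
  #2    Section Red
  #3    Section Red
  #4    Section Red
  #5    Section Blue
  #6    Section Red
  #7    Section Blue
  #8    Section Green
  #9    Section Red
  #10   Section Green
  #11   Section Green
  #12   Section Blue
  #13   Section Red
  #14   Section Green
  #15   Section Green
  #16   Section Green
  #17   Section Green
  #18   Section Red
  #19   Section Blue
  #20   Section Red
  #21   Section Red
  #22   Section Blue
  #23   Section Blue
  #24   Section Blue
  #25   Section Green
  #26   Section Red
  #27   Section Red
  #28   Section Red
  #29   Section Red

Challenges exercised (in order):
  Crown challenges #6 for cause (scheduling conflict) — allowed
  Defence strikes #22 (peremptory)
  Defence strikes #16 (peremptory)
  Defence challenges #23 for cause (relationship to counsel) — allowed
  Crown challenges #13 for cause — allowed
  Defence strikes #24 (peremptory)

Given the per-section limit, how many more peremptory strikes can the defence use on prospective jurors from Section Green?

2

Defence peremptories so far: #22, #16, #24 — 3 of 8 used, 5 left overall.
Against Section Green: #16 — 1 used; per-section cap 3 leaves 2.
Binding limit: min(5, 2) = 2.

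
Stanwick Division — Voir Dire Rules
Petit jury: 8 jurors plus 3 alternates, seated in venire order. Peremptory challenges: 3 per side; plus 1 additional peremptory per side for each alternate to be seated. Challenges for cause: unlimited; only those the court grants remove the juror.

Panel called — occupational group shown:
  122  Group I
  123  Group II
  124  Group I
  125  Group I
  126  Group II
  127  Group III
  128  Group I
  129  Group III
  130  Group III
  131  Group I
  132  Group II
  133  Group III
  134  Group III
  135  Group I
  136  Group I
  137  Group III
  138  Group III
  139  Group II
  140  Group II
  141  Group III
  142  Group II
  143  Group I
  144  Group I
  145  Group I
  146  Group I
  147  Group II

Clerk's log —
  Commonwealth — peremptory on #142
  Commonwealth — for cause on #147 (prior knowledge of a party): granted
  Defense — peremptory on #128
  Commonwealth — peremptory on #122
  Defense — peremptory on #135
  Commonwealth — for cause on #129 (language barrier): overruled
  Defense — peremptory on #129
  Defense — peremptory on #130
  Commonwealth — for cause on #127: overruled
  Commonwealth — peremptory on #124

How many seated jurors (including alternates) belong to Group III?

Removed: #122, #124, #128, #129, #130, #135, #142, #147.
Seated (11 incl. alternates): #123, #125, #126, #127, #131, #132, #133, #134, #136, #137, #138.
Of those, in Group III: #127, #133, #134, #137, #138 → 5.

5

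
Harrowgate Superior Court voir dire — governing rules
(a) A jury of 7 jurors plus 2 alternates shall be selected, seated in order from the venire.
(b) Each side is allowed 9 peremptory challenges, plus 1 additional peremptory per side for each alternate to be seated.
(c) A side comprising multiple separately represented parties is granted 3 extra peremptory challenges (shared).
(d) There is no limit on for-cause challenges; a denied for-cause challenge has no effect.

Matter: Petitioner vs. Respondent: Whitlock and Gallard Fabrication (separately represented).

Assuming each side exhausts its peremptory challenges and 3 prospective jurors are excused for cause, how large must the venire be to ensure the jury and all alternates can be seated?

Seats to fill: 7 + 2 alternates = 9.
Peremptories — Petitioner: 9 + 1×2 = 11; Respondent: 9 + 1×2 + 3 = 14; total 25.
For-cause removals: 3.
Minimum venire: 9 + 25 + 3 = 37.

37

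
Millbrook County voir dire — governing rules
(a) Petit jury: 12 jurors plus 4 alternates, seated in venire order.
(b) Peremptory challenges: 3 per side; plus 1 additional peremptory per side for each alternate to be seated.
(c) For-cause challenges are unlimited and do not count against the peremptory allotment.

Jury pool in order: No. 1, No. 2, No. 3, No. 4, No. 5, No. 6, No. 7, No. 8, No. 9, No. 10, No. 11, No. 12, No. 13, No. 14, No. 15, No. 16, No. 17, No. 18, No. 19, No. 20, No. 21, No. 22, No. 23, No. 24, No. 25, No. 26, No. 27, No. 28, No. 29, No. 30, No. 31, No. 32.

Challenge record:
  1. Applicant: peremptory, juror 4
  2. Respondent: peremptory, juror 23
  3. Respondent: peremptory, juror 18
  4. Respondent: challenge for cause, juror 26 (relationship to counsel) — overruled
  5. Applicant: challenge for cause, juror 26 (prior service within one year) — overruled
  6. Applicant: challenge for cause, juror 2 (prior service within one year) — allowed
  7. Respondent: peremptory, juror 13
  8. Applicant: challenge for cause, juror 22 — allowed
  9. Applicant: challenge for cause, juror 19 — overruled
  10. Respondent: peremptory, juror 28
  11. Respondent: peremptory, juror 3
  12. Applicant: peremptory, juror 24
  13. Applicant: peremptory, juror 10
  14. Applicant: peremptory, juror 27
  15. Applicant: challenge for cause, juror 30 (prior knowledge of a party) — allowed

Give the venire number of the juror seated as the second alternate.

Removed: #2, #3, #4, #10, #13, #18, #22, #23, #24, #27, #28, #30. (#19, #26 stay — for-cause denied.)
Filling seats in venire order through position 14: #1, #5, #6, #7, #8, #9, #11, #12, #14, #15, #16, #17, #19, #20.
So alternate 2 is #20.

20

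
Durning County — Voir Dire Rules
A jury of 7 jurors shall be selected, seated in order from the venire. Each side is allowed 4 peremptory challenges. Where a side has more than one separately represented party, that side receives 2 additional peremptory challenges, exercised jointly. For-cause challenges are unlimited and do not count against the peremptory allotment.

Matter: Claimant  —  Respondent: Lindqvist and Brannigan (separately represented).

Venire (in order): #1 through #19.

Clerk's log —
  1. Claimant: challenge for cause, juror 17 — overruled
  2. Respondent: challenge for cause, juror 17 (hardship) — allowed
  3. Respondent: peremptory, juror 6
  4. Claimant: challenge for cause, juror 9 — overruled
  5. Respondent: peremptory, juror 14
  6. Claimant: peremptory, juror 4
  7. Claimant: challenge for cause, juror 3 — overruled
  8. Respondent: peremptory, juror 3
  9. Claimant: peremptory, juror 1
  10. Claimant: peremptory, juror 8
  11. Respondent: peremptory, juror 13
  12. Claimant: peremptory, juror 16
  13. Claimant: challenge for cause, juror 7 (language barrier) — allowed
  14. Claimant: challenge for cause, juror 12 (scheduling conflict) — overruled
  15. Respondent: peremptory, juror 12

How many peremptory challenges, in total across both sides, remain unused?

Claimant allotment: 4. Respondent allotment: 4 base + 2 multi-party = 6.
Claimant peremptories used: #4, #1, #8, #16 — 4 (for-cause on #17, #9, #3, #7, #12 don't count).
Respondent peremptories used: #6, #14, #3, #13, #12 — 5 (the for-cause on #17 doesn't count).
Remaining: (4 − 4) + (6 − 5) = 1.

1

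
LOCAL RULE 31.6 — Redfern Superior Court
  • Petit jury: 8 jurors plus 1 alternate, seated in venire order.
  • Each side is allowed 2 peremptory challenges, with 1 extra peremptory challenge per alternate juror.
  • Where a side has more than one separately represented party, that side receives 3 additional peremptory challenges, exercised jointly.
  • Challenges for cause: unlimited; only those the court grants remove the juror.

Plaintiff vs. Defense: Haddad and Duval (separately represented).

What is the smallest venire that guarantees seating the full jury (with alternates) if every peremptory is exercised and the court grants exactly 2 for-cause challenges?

20

Seats to fill: 8 + 1 alternates = 9.
Peremptories — Plaintiff: 2 + 1×1 = 3; Defense: 2 + 1×1 + 3 = 6; total 9.
For-cause removals: 2.
Minimum venire: 9 + 9 + 2 = 20.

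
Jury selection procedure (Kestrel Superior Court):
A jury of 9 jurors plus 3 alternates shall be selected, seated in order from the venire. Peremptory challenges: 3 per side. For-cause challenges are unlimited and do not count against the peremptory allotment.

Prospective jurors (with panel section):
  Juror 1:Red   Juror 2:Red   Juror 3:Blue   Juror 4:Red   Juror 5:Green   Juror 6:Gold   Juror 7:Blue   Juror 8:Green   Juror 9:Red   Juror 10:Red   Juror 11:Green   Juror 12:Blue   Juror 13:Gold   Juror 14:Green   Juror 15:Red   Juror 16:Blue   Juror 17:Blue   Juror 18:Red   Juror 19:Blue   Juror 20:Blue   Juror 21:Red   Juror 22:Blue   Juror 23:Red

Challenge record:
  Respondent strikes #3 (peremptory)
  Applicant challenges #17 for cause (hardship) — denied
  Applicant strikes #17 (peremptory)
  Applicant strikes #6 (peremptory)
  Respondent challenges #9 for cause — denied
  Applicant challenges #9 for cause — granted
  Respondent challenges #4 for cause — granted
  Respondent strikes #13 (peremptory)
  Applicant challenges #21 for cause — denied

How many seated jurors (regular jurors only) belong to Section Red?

3

Removed: #3, #4, #6, #9, #13, #17.
Seated jurors 1–9: #1, #2, #5, #7, #8, #10, #11, #12, #14 (alternates #15, #16, #18 not counted).
Of those, in Section Red: #1, #2, #10 → 3.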